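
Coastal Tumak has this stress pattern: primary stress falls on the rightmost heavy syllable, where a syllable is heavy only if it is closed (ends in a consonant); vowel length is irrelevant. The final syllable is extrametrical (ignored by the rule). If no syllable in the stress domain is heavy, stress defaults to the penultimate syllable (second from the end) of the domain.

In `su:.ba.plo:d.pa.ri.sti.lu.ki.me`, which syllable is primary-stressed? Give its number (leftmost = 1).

The final syllable (9, me) is extrametrical; the stress domain is syllables 1–8.
Weights: 1 su: L, 2 ba L, 3 plo:d H, 4 pa L, 5 ri L, 6 sti L, 7 lu L, 8 ki L.
Heavy syllables in the domain: 3. The rightmost is syllable 3 (plo:d).
Primary stress: syllable 3 → su:.ba.ˈplo:d.pa.ri.sti.lu.ki.me.

3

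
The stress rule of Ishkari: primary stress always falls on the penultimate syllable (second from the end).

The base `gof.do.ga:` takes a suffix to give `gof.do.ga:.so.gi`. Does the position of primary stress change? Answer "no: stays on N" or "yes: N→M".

yes: 2→4

Base `gof.do.ga:` (3 syllables):
  The word has 3 syllables; the penultimate syllable (second from the end) is syllable 2 (do).
  → primary stress on syllable 2.
Suffixed `gof.do.ga:.so.gi` (5 syllables):
  The word has 5 syllables; the penultimate syllable (second from the end) is syllable 4 (so).
  → primary stress on syllable 4.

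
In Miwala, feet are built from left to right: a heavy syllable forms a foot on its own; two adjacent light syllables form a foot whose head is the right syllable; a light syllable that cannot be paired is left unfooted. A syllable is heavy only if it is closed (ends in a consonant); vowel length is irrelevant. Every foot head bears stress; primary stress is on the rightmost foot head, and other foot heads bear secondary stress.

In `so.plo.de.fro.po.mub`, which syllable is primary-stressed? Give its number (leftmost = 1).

Weights: 1 so L, 2 plo L, 3 de L, 4 fro L, 5 po L, 6 mub H.
Parse left to right (heavy = foot alone; LL = one foot; stranded L unfooted): (so.ˈplo) (de.ˈfro) po (ˈmub).
Foot heads: 2, 4, 6.
Primary stress on the rightmost head = syllable 6.
Primary stress: syllable 6 → so.plo.de.fro.po.ˈmub.

6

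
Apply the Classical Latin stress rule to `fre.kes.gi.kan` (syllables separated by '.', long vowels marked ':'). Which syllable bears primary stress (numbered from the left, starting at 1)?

Classical Latin: stress the penult if heavy (long vowel or closed), else the antepenult.
Weights: 2 kes H, 3 gi L, 4 kan H.
The penult (syllable 3, gi) is light, so stress falls on the antepenult (syllable 2, kes).
Stress on syllable 2: fre.ˈkes.gi.kan.

2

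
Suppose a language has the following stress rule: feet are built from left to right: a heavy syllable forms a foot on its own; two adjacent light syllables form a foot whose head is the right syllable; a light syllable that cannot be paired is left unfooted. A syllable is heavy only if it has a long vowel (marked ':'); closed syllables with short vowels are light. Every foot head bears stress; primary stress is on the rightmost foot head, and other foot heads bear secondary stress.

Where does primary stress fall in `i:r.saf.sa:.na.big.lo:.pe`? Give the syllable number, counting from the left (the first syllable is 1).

Weights: 1 i:r H, 2 saf L, 3 sa: H, 4 na L, 5 big L, 6 lo: H, 7 pe L.
Parse left to right (heavy = foot alone; LL = one foot; stranded L unfooted): (ˈi:r) saf (ˈsa:) (na.ˈbig) (ˈlo:) pe.
Foot heads: 1, 3, 5, 6.
Primary stress on the rightmost head = syllable 6.
Primary stress: syllable 6 → i:r.saf.sa:.na.big.ˈlo:.pe.

6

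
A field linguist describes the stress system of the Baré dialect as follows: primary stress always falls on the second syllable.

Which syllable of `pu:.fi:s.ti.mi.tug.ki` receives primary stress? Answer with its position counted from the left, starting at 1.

The word has 6 syllables; the second syllable is syllable 2 (fi:s).
Primary stress: syllable 2 → pu:.ˈfi:s.ti.mi.tug.ki.

2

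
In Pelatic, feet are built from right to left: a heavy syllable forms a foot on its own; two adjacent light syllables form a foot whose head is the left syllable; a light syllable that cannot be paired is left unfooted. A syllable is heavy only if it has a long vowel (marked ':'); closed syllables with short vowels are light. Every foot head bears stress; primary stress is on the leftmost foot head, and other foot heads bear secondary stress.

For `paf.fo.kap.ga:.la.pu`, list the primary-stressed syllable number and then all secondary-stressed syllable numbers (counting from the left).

Weights: 1 paf L, 2 fo L, 3 kap L, 4 ga: H, 5 la L, 6 pu L.
Parse right to left (heavy = foot alone; LL = one foot; stranded L unfooted): paf (ˈfo.kap) (ˈga:) (ˈla.pu).
Foot heads: 2, 4, 5.
Primary stress on the leftmost head = syllable 2.
Secondary stress on 4, 5: paf.ˈfo.kap.ˌga:.ˌla.pu.

primary 2, secondary 4, 5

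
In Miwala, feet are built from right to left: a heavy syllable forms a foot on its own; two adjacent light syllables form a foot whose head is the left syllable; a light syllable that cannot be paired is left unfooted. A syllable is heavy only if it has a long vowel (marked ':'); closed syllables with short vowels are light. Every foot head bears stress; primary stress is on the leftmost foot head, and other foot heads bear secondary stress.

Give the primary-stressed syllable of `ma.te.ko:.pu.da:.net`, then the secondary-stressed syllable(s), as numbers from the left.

Weights: 1 ma L, 2 te L, 3 ko: H, 4 pu L, 5 da: H, 6 net L.
Parse right to left (heavy = foot alone; LL = one foot; stranded L unfooted): (ˈma.te) (ˈko:) pu (ˈda:) net.
Foot heads: 1, 3, 5.
Primary stress on the leftmost head = syllable 1.
Secondary stress on 3, 5: ˈma.te.ˌko:.pu.ˌda:.net.

primary 1, secondary 3, 5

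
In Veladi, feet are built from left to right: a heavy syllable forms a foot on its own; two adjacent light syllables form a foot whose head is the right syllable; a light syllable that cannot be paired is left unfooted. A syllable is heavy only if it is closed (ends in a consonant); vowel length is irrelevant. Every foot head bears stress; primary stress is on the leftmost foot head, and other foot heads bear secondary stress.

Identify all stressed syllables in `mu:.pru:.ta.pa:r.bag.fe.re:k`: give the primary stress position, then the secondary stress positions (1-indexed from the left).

primary 2, secondary 4, 5, 7

Weights: 1 mu: L, 2 pru: L, 3 ta L, 4 pa:r H, 5 bag H, 6 fe L, 7 re:k H.
Parse left to right (heavy = foot alone; LL = one foot; stranded L unfooted): (mu:.ˈpru:) ta (ˈpa:r) (ˈbag) fe (ˈre:k).
Foot heads: 2, 4, 5, 7.
Primary stress on the leftmost head = syllable 2.
Secondary stress on 4, 5, 7: mu:.ˈpru:.ta.ˌpa:r.ˌbag.fe.ˌre:k.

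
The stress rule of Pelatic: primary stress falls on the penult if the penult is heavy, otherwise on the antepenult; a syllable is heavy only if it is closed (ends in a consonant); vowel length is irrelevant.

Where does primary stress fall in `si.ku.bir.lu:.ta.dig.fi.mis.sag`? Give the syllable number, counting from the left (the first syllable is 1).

Weights: 7 fi L, 8 mis H, 9 sag H.
The penult (syllable 8, mis) is heavy, so it takes stress.
Primary stress: syllable 8 → si.ku.bir.lu:.ta.dig.fi.ˈmis.sag.

8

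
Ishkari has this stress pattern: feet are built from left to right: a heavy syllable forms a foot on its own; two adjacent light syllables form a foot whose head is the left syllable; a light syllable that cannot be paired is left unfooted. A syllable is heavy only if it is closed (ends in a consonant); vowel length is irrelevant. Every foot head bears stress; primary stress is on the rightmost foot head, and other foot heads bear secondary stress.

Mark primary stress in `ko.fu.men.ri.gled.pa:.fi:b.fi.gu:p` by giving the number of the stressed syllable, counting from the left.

9

Weights: 1 ko L, 2 fu L, 3 men H, 4 ri L, 5 gled H, 6 pa: L, 7 fi:b H, 8 fi L, 9 gu:p H.
Parse left to right (heavy = foot alone; LL = one foot; stranded L unfooted): (ˈko.fu) (ˈmen) ri (ˈgled) pa: (ˈfi:b) fi (ˈgu:p).
Foot heads: 1, 3, 5, 7, 9.
Primary stress on the rightmost head = syllable 9.
Primary stress: syllable 9 → ko.fu.men.ri.gled.pa:.fi:b.fi.ˈgu:p.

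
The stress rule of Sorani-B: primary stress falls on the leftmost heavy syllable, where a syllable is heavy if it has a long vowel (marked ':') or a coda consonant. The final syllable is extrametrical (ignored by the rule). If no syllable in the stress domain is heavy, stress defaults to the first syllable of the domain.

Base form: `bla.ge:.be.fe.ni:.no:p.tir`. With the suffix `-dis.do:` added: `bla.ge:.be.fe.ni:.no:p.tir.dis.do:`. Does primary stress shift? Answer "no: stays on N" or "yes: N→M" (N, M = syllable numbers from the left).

Base `bla.ge:.be.fe.ni:.no:p.tir` (7 syllables):
  The final syllable (7, tir) is extrametrical; the stress domain is syllables 1–6.
  Weights: 1 bla L, 2 ge: H, 3 be L, 4 fe L, 5 ni: H, 6 no:p H.
  Heavy syllables in the domain: 2, 5, 6. The leftmost is syllable 2 (ge:).
  → primary stress on syllable 2.
Suffixed `bla.ge:.be.fe.ni:.no:p.tir.dis.do:` (9 syllables):
  The final syllable (9, do:) is extrametrical; the stress domain is syllables 1–8.
  Weights: 1 bla L, 2 ge: H, 3 be L, 4 fe L, 5 ni: H, 6 no:p H, 7 tir H, 8 dis H.
  Heavy syllables in the domain: 2, 5, 6, 7, 8. The leftmost is syllable 2 (ge:).
  → primary stress on syllable 2.

no: stays on 2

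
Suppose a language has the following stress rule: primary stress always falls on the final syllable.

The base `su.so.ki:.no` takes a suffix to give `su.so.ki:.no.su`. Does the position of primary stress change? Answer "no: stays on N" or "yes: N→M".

Base `su.so.ki:.no` (4 syllables):
  The word has 4 syllables; the final syllable is syllable 4 (no).
  → primary stress on syllable 4.
Suffixed `su.so.ki:.no.su` (5 syllables):
  The word has 5 syllables; the final syllable is syllable 5 (su).
  → primary stress on syllable 5.

yes: 4→5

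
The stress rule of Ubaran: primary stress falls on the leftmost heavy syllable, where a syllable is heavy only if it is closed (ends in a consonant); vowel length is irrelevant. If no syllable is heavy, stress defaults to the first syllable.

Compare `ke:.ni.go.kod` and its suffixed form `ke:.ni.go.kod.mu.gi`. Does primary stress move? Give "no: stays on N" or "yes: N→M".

Base `ke:.ni.go.kod` (4 syllables):
  Weights: 1 ke: L, 2 ni L, 3 go L, 4 kod H.
  Heavy syllables in the domain: 4. The leftmost is syllable 4 (kod).
  → primary stress on syllable 4.
Suffixed `ke:.ni.go.kod.mu.gi` (6 syllables):
  Weights: 1 ke: L, 2 ni L, 3 go L, 4 kod H, 5 mu L, 6 gi L.
  Heavy syllables in the domain: 4. The leftmost is syllable 4 (kod).
  → primary stress on syllable 4.

no: stays on 4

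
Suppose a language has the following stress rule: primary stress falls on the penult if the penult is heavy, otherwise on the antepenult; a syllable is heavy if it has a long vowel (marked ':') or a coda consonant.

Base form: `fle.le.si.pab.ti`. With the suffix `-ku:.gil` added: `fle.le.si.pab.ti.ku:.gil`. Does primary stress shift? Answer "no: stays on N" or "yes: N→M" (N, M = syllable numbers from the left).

Base `fle.le.si.pab.ti` (5 syllables):
  Weights: 3 si L, 4 pab H, 5 ti L.
  The penult (syllable 4, pab) is heavy, so it takes stress.
  → primary stress on syllable 4.
Suffixed `fle.le.si.pab.ti.ku:.gil` (7 syllables):
  Weights: 5 ti L, 6 ku: H, 7 gil H.
  The penult (syllable 6, ku:) is heavy, so it takes stress.
  → primary stress on syllable 6.

yes: 4→6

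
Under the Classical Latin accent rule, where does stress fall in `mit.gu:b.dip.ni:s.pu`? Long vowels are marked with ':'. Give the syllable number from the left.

4

Classical Latin: stress the penult if heavy (long vowel or closed), else the antepenult.
Weights: 3 dip H, 4 ni:s H, 5 pu L.
The penult (syllable 4, ni:s) is heavy, so it takes stress.
Stress on syllable 4: mit.gu:b.dip.ˈni:s.pu.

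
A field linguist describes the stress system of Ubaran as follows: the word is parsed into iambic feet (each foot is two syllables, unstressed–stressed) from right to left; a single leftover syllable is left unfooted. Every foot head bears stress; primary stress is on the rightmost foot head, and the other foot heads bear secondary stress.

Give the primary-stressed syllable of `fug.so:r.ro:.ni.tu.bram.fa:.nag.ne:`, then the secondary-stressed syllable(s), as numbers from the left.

Parse right to left into iambic (σˈσ) feet: fug (so:r.ˈro:) (ni.ˈtu) (bram.ˈfa:) (nag.ˈne:). Syllable 1 is left unfooted.
Foot heads (stressed positions): 3, 5, 7, 9.
End Rule Rightmost: primary stress on the rightmost head = syllable 9.
Secondary stress on 3, 5, 7: fug.so:r.ˌro:.ni.ˌtu.bram.ˌfa:.nag.ˈne:.

primary 9, secondary 3, 5, 7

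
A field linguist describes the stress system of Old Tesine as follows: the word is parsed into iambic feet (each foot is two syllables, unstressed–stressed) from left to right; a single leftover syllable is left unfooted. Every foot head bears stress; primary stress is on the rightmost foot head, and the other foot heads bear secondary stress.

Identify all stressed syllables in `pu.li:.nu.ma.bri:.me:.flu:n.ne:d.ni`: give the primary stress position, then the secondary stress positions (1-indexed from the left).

primary 8, secondary 2, 4, 6

Parse left to right into iambic (σˈσ) feet: (pu.ˈli:) (nu.ˈma) (bri:.ˈme:) (flu:n.ˈne:d) ni. Syllable 9 is left unfooted.
Foot heads (stressed positions): 2, 4, 6, 8.
End Rule Rightmost: primary stress on the rightmost head = syllable 8.
Secondary stress on 2, 4, 6: pu.ˌli:.nu.ˌma.bri:.ˌme:.flu:n.ˈne:d.ni.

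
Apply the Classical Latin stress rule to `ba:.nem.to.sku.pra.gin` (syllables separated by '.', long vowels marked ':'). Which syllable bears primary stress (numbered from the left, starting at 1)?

Classical Latin: stress the penult if heavy (long vowel or closed), else the antepenult.
Weights: 4 sku L, 5 pra L, 6 gin H.
The penult (syllable 5, pra) is light, so stress falls on the antepenult (syllable 4, sku).
Stress on syllable 4: ba:.nem.to.ˈsku.pra.gin.

4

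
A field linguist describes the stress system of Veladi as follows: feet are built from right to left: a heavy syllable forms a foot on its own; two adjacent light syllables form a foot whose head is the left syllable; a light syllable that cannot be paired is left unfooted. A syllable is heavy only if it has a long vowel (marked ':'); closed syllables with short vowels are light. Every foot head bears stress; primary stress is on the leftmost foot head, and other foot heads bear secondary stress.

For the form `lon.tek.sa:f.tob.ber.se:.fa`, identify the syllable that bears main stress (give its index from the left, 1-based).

Weights: 1 lon L, 2 tek L, 3 sa:f H, 4 tob L, 5 ber L, 6 se: H, 7 fa L.
Parse right to left (heavy = foot alone; LL = one foot; stranded L unfooted): (ˈlon.tek) (ˈsa:f) (ˈtob.ber) (ˈse:) fa.
Foot heads: 1, 3, 4, 6.
Primary stress on the leftmost head = syllable 1.
Primary stress: syllable 1 → ˈlon.tek.sa:f.tob.ber.se:.fa.

1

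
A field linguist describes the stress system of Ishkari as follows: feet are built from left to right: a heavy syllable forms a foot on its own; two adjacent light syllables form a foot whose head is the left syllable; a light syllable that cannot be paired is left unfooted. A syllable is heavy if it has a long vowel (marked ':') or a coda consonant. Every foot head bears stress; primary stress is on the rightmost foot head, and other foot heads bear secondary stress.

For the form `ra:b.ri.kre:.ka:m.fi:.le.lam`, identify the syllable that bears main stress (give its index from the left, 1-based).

Weights: 1 ra:b H, 2 ri L, 3 kre: H, 4 ka:m H, 5 fi: H, 6 le L, 7 lam H.
Parse left to right (heavy = foot alone; LL = one foot; stranded L unfooted): (ˈra:b) ri (ˈkre:) (ˈka:m) (ˈfi:) le (ˈlam).
Foot heads: 1, 3, 4, 5, 7.
Primary stress on the rightmost head = syllable 7.
Primary stress: syllable 7 → ra:b.ri.kre:.ka:m.fi:.le.ˈlam.

7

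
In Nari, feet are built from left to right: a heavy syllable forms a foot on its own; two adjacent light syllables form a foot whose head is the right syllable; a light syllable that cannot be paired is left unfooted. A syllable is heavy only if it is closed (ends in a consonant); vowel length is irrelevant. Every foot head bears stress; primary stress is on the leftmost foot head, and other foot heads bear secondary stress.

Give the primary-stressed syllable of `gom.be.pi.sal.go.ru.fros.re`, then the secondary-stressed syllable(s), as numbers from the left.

primary 1, secondary 3, 4, 6, 7

Weights: 1 gom H, 2 be L, 3 pi L, 4 sal H, 5 go L, 6 ru L, 7 fros H, 8 re L.
Parse left to right (heavy = foot alone; LL = one foot; stranded L unfooted): (ˈgom) (be.ˈpi) (ˈsal) (go.ˈru) (ˈfros) re.
Foot heads: 1, 3, 4, 6, 7.
Primary stress on the leftmost head = syllable 1.
Secondary stress on 3, 4, 6, 7: ˈgom.be.ˌpi.ˌsal.go.ˌru.ˌfros.re.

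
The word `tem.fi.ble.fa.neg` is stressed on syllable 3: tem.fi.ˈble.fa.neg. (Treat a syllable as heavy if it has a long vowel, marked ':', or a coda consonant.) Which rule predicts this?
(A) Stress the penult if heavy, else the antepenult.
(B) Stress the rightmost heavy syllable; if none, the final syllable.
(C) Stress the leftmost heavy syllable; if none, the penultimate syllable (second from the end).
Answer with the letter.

Rule A → syllable 3 ✓.
Rule B → syllable 5 (observed: 3).
Rule C → syllable 1 (observed: 3).

A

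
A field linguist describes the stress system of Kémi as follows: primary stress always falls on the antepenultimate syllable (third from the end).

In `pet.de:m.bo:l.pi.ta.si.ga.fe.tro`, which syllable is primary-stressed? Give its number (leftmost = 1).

The word has 9 syllables; the antepenultimate syllable (third from the end) is syllable 7 (ga).
Primary stress: syllable 7 → pet.de:m.bo:l.pi.ta.si.ˈga.fe.tro.

7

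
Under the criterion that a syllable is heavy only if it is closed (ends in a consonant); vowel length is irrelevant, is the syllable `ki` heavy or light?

`ki`: short vowel, open (no coda). Open (no coda) → light.

light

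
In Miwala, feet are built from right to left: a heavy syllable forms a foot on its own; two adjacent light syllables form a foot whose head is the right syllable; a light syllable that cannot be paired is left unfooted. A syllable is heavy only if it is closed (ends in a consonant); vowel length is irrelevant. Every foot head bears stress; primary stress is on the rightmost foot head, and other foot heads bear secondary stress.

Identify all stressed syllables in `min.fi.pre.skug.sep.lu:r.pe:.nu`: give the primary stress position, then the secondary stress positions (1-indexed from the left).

primary 8, secondary 1, 3, 4, 5, 6

Weights: 1 min H, 2 fi L, 3 pre L, 4 skug H, 5 sep H, 6 lu:r H, 7 pe: L, 8 nu L.
Parse right to left (heavy = foot alone; LL = one foot; stranded L unfooted): (ˈmin) (fi.ˈpre) (ˈskug) (ˈsep) (ˈlu:r) (pe:.ˈnu).
Foot heads: 1, 3, 4, 5, 6, 8.
Primary stress on the rightmost head = syllable 8.
Secondary stress on 1, 3, 4, 5, 6: ˌmin.fi.ˌpre.ˌskug.ˌsep.ˌlu:r.pe:.ˈnu.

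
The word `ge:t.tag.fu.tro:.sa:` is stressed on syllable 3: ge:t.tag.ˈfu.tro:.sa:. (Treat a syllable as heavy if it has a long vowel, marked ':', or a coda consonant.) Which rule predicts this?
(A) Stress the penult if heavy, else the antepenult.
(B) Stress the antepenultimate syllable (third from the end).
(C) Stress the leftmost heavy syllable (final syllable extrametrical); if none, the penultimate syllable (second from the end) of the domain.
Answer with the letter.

Rule A → syllable 4 (observed: 3).
Rule B → syllable 3 ✓.
Rule C → syllable 1 (observed: 3).

B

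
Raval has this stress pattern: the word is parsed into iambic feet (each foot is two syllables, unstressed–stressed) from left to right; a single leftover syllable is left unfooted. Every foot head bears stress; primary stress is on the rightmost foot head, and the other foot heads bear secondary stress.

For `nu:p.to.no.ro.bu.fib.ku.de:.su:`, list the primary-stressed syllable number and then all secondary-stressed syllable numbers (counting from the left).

primary 8, secondary 2, 4, 6

Parse left to right into iambic (σˈσ) feet: (nu:p.ˈto) (no.ˈro) (bu.ˈfib) (ku.ˈde:) su:. Syllable 9 is left unfooted.
Foot heads (stressed positions): 2, 4, 6, 8.
End Rule Rightmost: primary stress on the rightmost head = syllable 8.
Secondary stress on 2, 4, 6: nu:p.ˌto.no.ˌro.bu.ˌfib.ku.ˈde:.su:.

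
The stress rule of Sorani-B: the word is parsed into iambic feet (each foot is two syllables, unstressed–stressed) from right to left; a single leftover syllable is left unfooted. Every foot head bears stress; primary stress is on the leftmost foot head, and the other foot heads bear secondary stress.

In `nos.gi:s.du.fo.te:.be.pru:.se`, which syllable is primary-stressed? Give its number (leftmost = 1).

2

Parse right to left into iambic (σˈσ) feet: (nos.ˈgi:s) (du.ˈfo) (te:.ˈbe) (pru:.ˈse).
Foot heads (stressed positions): 2, 4, 6, 8.
End Rule Leftmost: primary stress on the leftmost head = syllable 2.
Primary stress: syllable 2 → nos.ˈgi:s.du.fo.te:.be.pru:.se.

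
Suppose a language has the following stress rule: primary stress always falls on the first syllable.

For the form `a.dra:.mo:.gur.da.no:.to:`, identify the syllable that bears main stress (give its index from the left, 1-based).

The word has 7 syllables; the first syllable is syllable 1 (a).
Primary stress: syllable 1 → ˈa.dra:.mo:.gur.da.no:.to:.

1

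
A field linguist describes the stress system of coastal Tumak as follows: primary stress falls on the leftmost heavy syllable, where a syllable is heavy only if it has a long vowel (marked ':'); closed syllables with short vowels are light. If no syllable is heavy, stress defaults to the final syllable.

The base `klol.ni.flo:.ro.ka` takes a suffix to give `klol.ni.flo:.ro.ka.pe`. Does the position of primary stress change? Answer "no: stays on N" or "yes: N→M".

no: stays on 3

Base `klol.ni.flo:.ro.ka` (5 syllables):
  Weights: 1 klol L, 2 ni L, 3 flo: H, 4 ro L, 5 ka L.
  Heavy syllables in the domain: 3. The leftmost is syllable 3 (flo:).
  → primary stress on syllable 3.
Suffixed `klol.ni.flo:.ro.ka.pe` (6 syllables):
  Weights: 1 klol L, 2 ni L, 3 flo: H, 4 ro L, 5 ka L, 6 pe L.
  Heavy syllables in the domain: 3. The leftmost is syllable 3 (flo:).
  → primary stress on syllable 3.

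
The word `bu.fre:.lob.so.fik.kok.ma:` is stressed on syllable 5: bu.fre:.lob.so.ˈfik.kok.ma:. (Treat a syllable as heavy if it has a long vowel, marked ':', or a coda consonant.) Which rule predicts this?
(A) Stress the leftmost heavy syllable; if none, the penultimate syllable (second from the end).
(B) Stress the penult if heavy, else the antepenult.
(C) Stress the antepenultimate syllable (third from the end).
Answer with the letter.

C

Rule A → syllable 2 (observed: 5).
Rule B → syllable 6 (observed: 5).
Rule C → syllable 5 ✓.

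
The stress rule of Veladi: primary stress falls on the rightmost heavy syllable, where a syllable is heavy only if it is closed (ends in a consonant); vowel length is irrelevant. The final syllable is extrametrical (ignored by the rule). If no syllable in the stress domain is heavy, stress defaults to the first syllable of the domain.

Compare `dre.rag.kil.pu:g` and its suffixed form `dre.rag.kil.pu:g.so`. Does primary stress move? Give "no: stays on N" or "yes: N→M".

Base `dre.rag.kil.pu:g` (4 syllables):
  The final syllable (4, pu:g) is extrametrical; the stress domain is syllables 1–3.
  Weights: 1 dre L, 2 rag H, 3 kil H.
  Heavy syllables in the domain: 2, 3. The rightmost is syllable 3 (kil).
  → primary stress on syllable 3.
Suffixed `dre.rag.kil.pu:g.so` (5 syllables):
  The final syllable (5, so) is extrametrical; the stress domain is syllables 1–4.
  Weights: 1 dre L, 2 rag H, 3 kil H, 4 pu:g H.
  Heavy syllables in the domain: 2, 3, 4. The rightmost is syllable 4 (pu:g).
  → primary stress on syllable 4.

yes: 3→4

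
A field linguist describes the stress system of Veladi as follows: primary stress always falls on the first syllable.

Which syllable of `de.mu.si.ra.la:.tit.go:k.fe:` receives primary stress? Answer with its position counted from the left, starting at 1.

The word has 8 syllables; the first syllable is syllable 1 (de).
Primary stress: syllable 1 → ˈde.mu.si.ra.la:.tit.go:k.fe:.

1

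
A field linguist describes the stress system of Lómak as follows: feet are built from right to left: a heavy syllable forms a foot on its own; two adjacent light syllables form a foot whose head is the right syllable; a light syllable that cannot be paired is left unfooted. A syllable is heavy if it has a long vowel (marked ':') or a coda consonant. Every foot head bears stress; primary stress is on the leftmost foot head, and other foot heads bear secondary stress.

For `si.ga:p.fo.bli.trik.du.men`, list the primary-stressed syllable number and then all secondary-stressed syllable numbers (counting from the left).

primary 2, secondary 4, 5, 7

Weights: 1 si L, 2 ga:p H, 3 fo L, 4 bli L, 5 trik H, 6 du L, 7 men H.
Parse right to left (heavy = foot alone; LL = one foot; stranded L unfooted): si (ˈga:p) (fo.ˈbli) (ˈtrik) du (ˈmen).
Foot heads: 2, 4, 5, 7.
Primary stress on the leftmost head = syllable 2.
Secondary stress on 4, 5, 7: si.ˈga:p.fo.ˌbli.ˌtrik.du.ˌmen.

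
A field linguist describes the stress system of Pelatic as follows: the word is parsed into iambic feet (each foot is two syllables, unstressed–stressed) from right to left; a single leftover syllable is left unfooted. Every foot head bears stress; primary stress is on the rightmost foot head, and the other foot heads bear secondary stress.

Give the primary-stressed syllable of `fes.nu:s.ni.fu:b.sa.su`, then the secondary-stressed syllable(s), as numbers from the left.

Parse right to left into iambic (σˈσ) feet: (fes.ˈnu:s) (ni.ˈfu:b) (sa.ˈsu).
Foot heads (stressed positions): 2, 4, 6.
End Rule Rightmost: primary stress on the rightmost head = syllable 6.
Secondary stress on 2, 4: fes.ˌnu:s.ni.ˌfu:b.sa.ˈsu.

primary 6, secondary 2, 4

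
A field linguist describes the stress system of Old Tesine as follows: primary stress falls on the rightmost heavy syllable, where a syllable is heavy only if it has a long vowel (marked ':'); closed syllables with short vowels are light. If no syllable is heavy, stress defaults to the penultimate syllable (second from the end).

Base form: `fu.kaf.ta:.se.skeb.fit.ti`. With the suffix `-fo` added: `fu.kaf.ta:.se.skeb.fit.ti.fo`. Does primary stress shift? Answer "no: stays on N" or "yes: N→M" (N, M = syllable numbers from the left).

no: stays on 3

Base `fu.kaf.ta:.se.skeb.fit.ti` (7 syllables):
  Weights: 1 fu L, 2 kaf L, 3 ta: H, 4 se L, 5 skeb L, 6 fit L, 7 ti L.
  Heavy syllables in the domain: 3. The rightmost is syllable 3 (ta:).
  → primary stress on syllable 3.
Suffixed `fu.kaf.ta:.se.skeb.fit.ti.fo` (8 syllables):
  Weights: 1 fu L, 2 kaf L, 3 ta: H, 4 se L, 5 skeb L, 6 fit L, 7 ti L, 8 fo L.
  Heavy syllables in the domain: 3. The rightmost is syllable 3 (ta:).
  → primary stress on syllable 3.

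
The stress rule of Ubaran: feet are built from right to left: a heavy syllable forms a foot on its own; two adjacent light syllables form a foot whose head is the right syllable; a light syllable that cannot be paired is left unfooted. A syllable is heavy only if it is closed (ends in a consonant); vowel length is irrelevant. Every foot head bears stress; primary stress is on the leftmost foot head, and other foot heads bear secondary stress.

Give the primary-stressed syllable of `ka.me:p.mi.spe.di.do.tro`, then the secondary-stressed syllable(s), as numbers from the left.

Weights: 1 ka L, 2 me:p H, 3 mi L, 4 spe L, 5 di L, 6 do L, 7 tro L.
Parse right to left (heavy = foot alone; LL = one foot; stranded L unfooted): ka (ˈme:p) mi (spe.ˈdi) (do.ˈtro).
Foot heads: 2, 5, 7.
Primary stress on the leftmost head = syllable 2.
Secondary stress on 5, 7: ka.ˈme:p.mi.spe.ˌdi.do.ˌtro.

primary 2, secondary 5, 7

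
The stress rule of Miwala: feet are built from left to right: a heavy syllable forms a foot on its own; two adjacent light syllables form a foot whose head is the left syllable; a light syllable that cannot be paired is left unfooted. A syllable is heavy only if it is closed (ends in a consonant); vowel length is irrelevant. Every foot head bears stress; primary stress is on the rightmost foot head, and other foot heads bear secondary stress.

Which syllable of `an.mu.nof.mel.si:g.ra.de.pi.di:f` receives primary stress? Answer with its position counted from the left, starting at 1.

Weights: 1 an H, 2 mu L, 3 nof H, 4 mel H, 5 si:g H, 6 ra L, 7 de L, 8 pi L, 9 di:f H.
Parse left to right (heavy = foot alone; LL = one foot; stranded L unfooted): (ˈan) mu (ˈnof) (ˈmel) (ˈsi:g) (ˈra.de) pi (ˈdi:f).
Foot heads: 1, 3, 4, 5, 6, 9.
Primary stress on the rightmost head = syllable 9.
Primary stress: syllable 9 → an.mu.nof.mel.si:g.ra.de.pi.ˈdi:f.

9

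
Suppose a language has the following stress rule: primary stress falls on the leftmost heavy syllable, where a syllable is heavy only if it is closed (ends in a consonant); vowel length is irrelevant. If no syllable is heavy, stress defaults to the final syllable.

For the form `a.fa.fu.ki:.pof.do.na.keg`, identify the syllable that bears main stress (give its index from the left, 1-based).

5

Weights: 1 a L, 2 fa L, 3 fu L, 4 ki: L, 5 pof H, 6 do L, 7 na L, 8 keg H.
Heavy syllables in the domain: 5, 8. The leftmost is syllable 5 (pof).
Primary stress: syllable 5 → a.fa.fu.ki:.ˈpof.do.na.keg.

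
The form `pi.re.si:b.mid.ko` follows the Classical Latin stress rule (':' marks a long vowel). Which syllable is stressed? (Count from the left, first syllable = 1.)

Classical Latin: stress the penult if heavy (long vowel or closed), else the antepenult.
Weights: 3 si:b H, 4 mid H, 5 ko L.
The penult (syllable 4, mid) is heavy, so it takes stress.
Stress on syllable 4: pi.re.si:b.ˈmid.ko.

4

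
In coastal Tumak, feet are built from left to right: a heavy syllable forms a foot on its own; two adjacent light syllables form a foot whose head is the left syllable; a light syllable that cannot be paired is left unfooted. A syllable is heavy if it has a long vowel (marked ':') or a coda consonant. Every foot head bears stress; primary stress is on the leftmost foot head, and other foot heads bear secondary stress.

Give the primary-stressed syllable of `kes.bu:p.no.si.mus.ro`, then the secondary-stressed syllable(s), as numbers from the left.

Weights: 1 kes H, 2 bu:p H, 3 no L, 4 si L, 5 mus H, 6 ro L.
Parse left to right (heavy = foot alone; LL = one foot; stranded L unfooted): (ˈkes) (ˈbu:p) (ˈno.si) (ˈmus) ro.
Foot heads: 1, 2, 3, 5.
Primary stress on the leftmost head = syllable 1.
Secondary stress on 2, 3, 5: ˈkes.ˌbu:p.ˌno.si.ˌmus.ro.

primary 1, secondary 2, 3, 5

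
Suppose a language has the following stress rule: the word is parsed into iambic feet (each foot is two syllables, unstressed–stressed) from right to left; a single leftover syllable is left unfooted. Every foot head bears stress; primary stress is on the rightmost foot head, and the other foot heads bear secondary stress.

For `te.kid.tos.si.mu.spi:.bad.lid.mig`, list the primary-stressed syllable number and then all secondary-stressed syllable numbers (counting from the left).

Parse right to left into iambic (σˈσ) feet: te (kid.ˈtos) (si.ˈmu) (spi:.ˈbad) (lid.ˈmig). Syllable 1 is left unfooted.
Foot heads (stressed positions): 3, 5, 7, 9.
End Rule Rightmost: primary stress on the rightmost head = syllable 9.
Secondary stress on 3, 5, 7: te.kid.ˌtos.si.ˌmu.spi:.ˌbad.lid.ˈmig.

primary 9, secondary 3, 5, 7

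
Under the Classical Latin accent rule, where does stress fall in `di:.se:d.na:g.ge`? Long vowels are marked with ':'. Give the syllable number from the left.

3

Classical Latin: stress the penult if heavy (long vowel or closed), else the antepenult.
Weights: 2 se:d H, 3 na:g H, 4 ge L.
The penult (syllable 3, na:g) is heavy, so it takes stress.
Stress on syllable 3: di:.se:d.ˈna:g.ge.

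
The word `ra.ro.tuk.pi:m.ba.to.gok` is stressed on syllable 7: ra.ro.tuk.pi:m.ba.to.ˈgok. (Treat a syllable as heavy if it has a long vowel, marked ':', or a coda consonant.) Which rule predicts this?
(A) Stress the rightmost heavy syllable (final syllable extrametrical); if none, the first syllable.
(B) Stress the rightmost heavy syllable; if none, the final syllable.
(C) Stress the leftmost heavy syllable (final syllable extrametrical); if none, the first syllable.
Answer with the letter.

B

Rule A → syllable 4 (observed: 7).
Rule B → syllable 7 ✓.
Rule C → syllable 3 (observed: 7).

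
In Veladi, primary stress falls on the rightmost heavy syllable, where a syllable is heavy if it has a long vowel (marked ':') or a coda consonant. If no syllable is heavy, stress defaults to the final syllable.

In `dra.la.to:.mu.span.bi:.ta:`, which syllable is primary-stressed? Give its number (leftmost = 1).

7

Weights: 1 dra L, 2 la L, 3 to: H, 4 mu L, 5 span H, 6 bi: H, 7 ta: H.
Heavy syllables in the domain: 3, 5, 6, 7. The rightmost is syllable 7 (ta:).
Primary stress: syllable 7 → dra.la.to:.mu.span.bi:.ˈta:.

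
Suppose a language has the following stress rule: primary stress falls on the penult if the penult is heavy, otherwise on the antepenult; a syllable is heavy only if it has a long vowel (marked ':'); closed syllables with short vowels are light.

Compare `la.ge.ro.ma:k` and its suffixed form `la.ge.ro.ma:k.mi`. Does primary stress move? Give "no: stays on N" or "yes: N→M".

yes: 2→4

Base `la.ge.ro.ma:k` (4 syllables):
  Weights: 2 ge L, 3 ro L, 4 ma:k H.
  The penult (syllable 3, ro) is light, so stress falls on the antepenult (syllable 2, ge).
  → primary stress on syllable 2.
Suffixed `la.ge.ro.ma:k.mi` (5 syllables):
  Weights: 3 ro L, 4 ma:k H, 5 mi L.
  The penult (syllable 4, ma:k) is heavy, so it takes stress.
  → primary stress on syllable 4.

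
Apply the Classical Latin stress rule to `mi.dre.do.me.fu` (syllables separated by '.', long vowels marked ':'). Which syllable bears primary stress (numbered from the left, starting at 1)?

3

Classical Latin: stress the penult if heavy (long vowel or closed), else the antepenult.
Weights: 3 do L, 4 me L, 5 fu L.
The penult (syllable 4, me) is light, so stress falls on the antepenult (syllable 3, do).
Stress on syllable 3: mi.dre.ˈdo.me.fu.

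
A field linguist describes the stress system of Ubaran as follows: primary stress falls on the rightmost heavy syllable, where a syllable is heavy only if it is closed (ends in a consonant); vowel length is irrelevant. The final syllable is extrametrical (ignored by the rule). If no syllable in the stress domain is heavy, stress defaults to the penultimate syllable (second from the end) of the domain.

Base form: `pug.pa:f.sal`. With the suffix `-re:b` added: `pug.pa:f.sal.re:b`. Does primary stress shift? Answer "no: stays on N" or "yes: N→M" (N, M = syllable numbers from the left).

yes: 2→3

Base `pug.pa:f.sal` (3 syllables):
  The final syllable (3, sal) is extrametrical; the stress domain is syllables 1–2.
  Weights: 1 pug H, 2 pa:f H.
  Heavy syllables in the domain: 1, 2. The rightmost is syllable 2 (pa:f).
  → primary stress on syllable 2.
Suffixed `pug.pa:f.sal.re:b` (4 syllables):
  The final syllable (4, re:b) is extrametrical; the stress domain is syllables 1–3.
  Weights: 1 pug H, 2 pa:f H, 3 sal H.
  Heavy syllables in the domain: 1, 2, 3. The rightmost is syllable 3 (sal).
  → primary stress on syllable 3.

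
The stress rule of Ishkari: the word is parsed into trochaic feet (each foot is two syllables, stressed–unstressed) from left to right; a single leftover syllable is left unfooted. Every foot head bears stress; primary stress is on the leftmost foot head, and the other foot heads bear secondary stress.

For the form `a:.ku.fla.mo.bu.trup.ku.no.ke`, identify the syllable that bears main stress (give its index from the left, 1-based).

1

Parse left to right into trochaic (ˈσσ) feet: (ˈa:.ku) (ˈfla.mo) (ˈbu.trup) (ˈku.no) ke. Syllable 9 is left unfooted.
Foot heads (stressed positions): 1, 3, 5, 7.
End Rule Leftmost: primary stress on the leftmost head = syllable 1.
Primary stress: syllable 1 → ˈa:.ku.fla.mo.bu.trup.ku.no.ke.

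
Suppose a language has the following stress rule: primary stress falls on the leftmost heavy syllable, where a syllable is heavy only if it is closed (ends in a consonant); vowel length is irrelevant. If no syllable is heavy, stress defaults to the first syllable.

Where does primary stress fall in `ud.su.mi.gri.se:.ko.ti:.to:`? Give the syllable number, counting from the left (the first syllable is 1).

1

Weights: 1 ud H, 2 su L, 3 mi L, 4 gri L, 5 se: L, 6 ko L, 7 ti: L, 8 to: L.
Heavy syllables in the domain: 1. The leftmost is syllable 1 (ud).
Primary stress: syllable 1 → ˈud.su.mi.gri.se:.ko.ti:.to:.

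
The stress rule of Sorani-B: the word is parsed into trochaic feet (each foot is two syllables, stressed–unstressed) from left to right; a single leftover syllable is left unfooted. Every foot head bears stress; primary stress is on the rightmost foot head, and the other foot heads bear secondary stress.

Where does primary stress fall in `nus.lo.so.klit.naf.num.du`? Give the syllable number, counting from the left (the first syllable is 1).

Parse left to right into trochaic (ˈσσ) feet: (ˈnus.lo) (ˈso.klit) (ˈnaf.num) du. Syllable 7 is left unfooted.
Foot heads (stressed positions): 1, 3, 5.
End Rule Rightmost: primary stress on the rightmost head = syllable 5.
Primary stress: syllable 5 → nus.lo.so.klit.ˈnaf.num.du.

5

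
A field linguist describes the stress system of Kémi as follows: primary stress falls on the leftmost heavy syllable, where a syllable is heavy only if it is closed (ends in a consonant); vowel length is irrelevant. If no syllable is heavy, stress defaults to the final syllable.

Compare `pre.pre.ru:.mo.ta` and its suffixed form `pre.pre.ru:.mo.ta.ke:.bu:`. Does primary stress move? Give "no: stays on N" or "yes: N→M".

Base `pre.pre.ru:.mo.ta` (5 syllables):
  Weights: 1 pre L, 2 pre L, 3 ru: L, 4 mo L, 5 ta L.
  No heavy syllable in the domain; default to the final syllable = syllable 5.
  → primary stress on syllable 5.
Suffixed `pre.pre.ru:.mo.ta.ke:.bu:` (7 syllables):
  Weights: 1 pre L, 2 pre L, 3 ru: L, 4 mo L, 5 ta L, 6 ke: L, 7 bu: L.
  No heavy syllable in the domain; default to the final syllable = syllable 7.
  → primary stress on syllable 7.

yes: 5→7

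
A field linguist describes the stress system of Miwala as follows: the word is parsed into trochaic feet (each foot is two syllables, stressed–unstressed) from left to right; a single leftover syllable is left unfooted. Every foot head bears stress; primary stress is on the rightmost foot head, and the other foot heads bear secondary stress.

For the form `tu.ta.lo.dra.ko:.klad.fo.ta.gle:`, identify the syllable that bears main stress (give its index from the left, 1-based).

Parse left to right into trochaic (ˈσσ) feet: (ˈtu.ta) (ˈlo.dra) (ˈko:.klad) (ˈfo.ta) gle:. Syllable 9 is left unfooted.
Foot heads (stressed positions): 1, 3, 5, 7.
End Rule Rightmost: primary stress on the rightmost head = syllable 7.
Primary stress: syllable 7 → tu.ta.lo.dra.ko:.klad.ˈfo.ta.gle:.

7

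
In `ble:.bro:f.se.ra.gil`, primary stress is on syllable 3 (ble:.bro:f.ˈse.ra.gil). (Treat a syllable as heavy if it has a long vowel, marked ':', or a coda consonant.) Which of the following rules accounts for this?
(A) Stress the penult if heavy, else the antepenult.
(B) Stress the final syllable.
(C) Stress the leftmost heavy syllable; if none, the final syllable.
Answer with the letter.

Rule A → syllable 3 ✓.
Rule B → syllable 5 (observed: 3).
Rule C → syllable 1 (observed: 3).

A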